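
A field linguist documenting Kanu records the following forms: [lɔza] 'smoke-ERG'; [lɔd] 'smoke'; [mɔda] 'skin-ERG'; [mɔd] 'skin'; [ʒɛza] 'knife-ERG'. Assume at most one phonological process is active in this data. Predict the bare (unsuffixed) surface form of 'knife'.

The stem for 'smoke' ends in [z] in [lɔza] but [d] in [lɔd].
The stem 'skin' ([mɔda], [mɔd]) shows [d] unchanged in both environments, so [d] cannot be basic with [z] derived before the ERG suffix.
So /z/ is underlying, and a rule of word-final hardening — voiced fricatives become stops word-finally — gives [d].
From [ʒɛza] the stem 'knife' is /ʒɛz/; word-finally this yields [ʒɛd].

[ʒɛd]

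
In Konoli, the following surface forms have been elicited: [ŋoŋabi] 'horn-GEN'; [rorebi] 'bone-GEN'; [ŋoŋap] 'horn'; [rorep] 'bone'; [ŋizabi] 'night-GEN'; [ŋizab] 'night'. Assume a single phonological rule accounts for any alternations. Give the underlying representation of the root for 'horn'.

/ŋoŋap/

The stem for 'horn' ends in [b] in [ŋoŋabi] but [p] in [ŋoŋap].
Compare 'night', with invariant [b] in [ŋizabi] and [ŋizab]: an analysis with underlying /b/ and a rule producing [p] in isolation would wrongly predict alternation here too.
The underlying segment must be /p/; voiceless stops become voiced between vowels, yielding [b] there.
So 'horn' = /ŋoŋap/.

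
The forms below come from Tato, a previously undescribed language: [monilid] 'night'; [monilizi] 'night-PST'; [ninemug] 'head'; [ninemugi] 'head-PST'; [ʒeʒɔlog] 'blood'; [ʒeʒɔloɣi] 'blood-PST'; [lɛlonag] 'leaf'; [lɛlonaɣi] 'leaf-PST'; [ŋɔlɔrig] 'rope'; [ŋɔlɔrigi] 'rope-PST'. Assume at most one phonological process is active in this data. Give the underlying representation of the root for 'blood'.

The root 'blood' surfaces as [ʒeʒɔlog] and [ʒeʒɔloɣi], with a stem-final [g] ~ [ɣ] alternation.
Compare 'head', with invariant [g] in [ninemug] and [ninemugi]: an analysis with underlying /g/ and a rule producing [ɣ] before the PST suffix would wrongly predict alternation here too.
The alternation reflects word-final hardening: voiced fricatives become stops word-finally. /ɣ/ is underlying.
So 'blood' = /ʒeʒɔloɣ/.

/ʒeʒɔloɣ/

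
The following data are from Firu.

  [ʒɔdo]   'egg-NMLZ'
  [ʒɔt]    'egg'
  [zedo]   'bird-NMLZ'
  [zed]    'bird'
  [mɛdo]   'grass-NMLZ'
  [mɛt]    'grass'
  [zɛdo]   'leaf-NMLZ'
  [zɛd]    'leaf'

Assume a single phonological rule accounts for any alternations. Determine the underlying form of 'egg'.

'egg' shows [d] ~ [t] at the end of the stem ([ʒɔdo] vs [ʒɔt]).
Compare 'bird', with invariant [d] in [zedo] and [zed]: an analysis with underlying /d/ and a rule producing [t] in isolation would wrongly predict alternation here too.
Therefore /t/ is basic and [d] is derived by intervocalic voicing (voiceless stops become voiced between vowels).
So 'egg' = /ʒɔt/.

/ʒɔt/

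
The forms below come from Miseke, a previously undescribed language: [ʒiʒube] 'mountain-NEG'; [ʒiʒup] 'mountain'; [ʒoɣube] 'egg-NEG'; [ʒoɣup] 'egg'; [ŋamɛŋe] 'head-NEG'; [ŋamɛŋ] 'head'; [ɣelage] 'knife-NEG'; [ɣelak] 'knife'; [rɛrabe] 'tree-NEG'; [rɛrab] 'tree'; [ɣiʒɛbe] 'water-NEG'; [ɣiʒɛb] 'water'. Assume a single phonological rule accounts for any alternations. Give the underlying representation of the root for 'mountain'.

The stem for 'mountain' ends in [b] in [ʒiʒube] but [p] in [ʒiʒup].
The stem 'tree' ([rɛrabe], [rɛrab]) shows [b] unchanged in both environments, so [b] cannot be basic with [p] derived in isolation.
The underlying segment must be /p/; voiceless stops become voiced between vowels, yielding [b] there.

/ʒiʒup/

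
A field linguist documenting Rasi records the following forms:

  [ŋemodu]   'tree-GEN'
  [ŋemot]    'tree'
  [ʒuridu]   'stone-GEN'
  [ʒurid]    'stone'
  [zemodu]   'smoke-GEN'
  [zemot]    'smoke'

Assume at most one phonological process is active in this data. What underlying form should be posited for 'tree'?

The stem for 'tree' ends in [d] in [ŋemodu] but [t] in [ŋemot].
If /d/ were underlying and a rule turned it into [t] in isolation, 'stone' would also alternate; but it has [d] in both [ʒuridu] and [ʒurid].
Therefore /t/ is basic and [d] is derived by intervocalic voicing (voiceless stops become voiced between vowels).
Hence 'tree' is /ŋemot/ underlyingly.

/ŋemot/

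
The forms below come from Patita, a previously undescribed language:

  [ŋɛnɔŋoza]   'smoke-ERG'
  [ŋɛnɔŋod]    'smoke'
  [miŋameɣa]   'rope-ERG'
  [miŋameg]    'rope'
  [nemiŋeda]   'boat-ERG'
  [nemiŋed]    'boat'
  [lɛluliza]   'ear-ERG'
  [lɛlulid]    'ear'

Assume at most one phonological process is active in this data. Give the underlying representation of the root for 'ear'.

/lɛluliz/

The root 'ear' surfaces as [lɛluliza] and [lɛlulid], with a stem-final [z] ~ [d] alternation.
The stem 'boat' ([nemiŋeda], [nemiŋed]) shows [d] unchanged in both environments, so [d] cannot be basic with [z] derived before the ERG suffix.
Therefore /z/ is basic and [d] is derived by word-final hardening (voiced fricatives become stops word-finally).
Hence 'ear' is /lɛluliz/ underlyingly.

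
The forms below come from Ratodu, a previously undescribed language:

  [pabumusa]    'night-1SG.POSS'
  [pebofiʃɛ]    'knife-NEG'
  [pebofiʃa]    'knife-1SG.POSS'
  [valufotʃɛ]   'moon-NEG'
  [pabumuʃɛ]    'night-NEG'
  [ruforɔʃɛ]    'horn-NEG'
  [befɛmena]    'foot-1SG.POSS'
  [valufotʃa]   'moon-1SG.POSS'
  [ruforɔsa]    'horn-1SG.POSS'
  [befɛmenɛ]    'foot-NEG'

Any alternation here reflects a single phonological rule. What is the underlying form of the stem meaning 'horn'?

/ruforɔs/

The root 'horn' surfaces as [ruforɔʃɛ] and [ruforɔsa], with a stem-final [ʃ] ~ [s] alternation.
If /ʃ/ were underlying and a rule turned it into [s] before the 1SG.POSS suffix, 'knife' would also alternate; but it has [ʃ] in both [pebofiʃɛ] and [pebofiʃa].
The alternation reflects palatalization before a front vowel: /s/ becomes palato-alveolar [ʃ] before a front vowel. /s/ is underlying.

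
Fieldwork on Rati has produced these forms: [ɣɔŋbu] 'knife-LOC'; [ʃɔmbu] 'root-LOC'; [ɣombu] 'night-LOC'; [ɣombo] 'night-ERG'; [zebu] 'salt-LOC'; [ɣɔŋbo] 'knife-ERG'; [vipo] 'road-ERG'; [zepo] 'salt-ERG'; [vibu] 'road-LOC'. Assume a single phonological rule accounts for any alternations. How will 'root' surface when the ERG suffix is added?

[ʃɔmbo]

The ERG suffix surfaces as [-bo] and [-po], depending on the final segment of the stem.
By contrast the LOC suffix keeps its initial [b] throughout — that segment must be underlying.
The ERG suffix is therefore /-po/ underlyingly, with post-nasal voicing: voiceless stops become voiced after a nasal.
After 'root', which ends in a nasal, the suffix surfaces as [-bo], giving [ʃɔmbo].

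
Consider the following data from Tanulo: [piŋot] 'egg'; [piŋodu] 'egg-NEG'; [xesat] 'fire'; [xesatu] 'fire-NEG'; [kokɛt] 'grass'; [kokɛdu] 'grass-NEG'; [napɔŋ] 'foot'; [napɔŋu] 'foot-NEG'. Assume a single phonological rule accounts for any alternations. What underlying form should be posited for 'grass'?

The root 'grass' surfaces as [kokɛt] and [kokɛdu], with a stem-final [t] ~ [d] alternation.
Compare 'fire', with invariant [t] in [xesat] and [xesatu]: an analysis with underlying /t/ and a rule producing [d] before the NEG suffix would wrongly predict alternation here too.
Therefore /d/ is basic and [t] is derived by word-final obstruent devoicing (voiced obstruents become voiceless word-finally).

/kokɛd/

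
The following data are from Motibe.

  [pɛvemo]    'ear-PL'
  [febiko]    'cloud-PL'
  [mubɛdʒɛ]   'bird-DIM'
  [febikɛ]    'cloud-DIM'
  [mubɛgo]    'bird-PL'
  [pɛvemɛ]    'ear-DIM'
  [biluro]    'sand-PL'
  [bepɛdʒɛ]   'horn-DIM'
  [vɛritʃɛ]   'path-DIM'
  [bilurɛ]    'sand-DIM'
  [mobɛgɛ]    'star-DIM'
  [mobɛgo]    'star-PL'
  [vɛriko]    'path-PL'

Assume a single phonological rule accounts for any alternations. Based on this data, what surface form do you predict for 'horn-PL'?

[bepɛgo]

In [mubɛgo] and [mubɛdʒɛ] the final segment of 'bird' alternates: [g] ~ [dʒ].
The stem 'star' ([mobɛgo], [mobɛgɛ]) shows [g] unchanged in both environments, so [g] cannot be basic with [dʒ] derived before the DIM suffix.
So /dʒ/ is underlying, and a rule of depalatalization — palato-alveolar /tʃ/ and /dʒ/ become [k] and [g] when no front vowel follows — gives [g].
The one attested form of 'horn', [bepɛdʒɛ], shows underlying /bepɛdʒ/. Applying the same rule when no front vowel follows gives [bepɛgo].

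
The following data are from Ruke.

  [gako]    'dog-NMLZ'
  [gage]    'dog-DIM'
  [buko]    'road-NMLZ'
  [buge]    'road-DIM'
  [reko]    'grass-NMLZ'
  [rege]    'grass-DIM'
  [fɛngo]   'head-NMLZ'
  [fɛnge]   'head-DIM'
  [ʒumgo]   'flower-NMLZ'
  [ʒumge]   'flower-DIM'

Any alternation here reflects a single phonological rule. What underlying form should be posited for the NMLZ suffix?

/-ko/

The NMLZ morpheme has two allomorphs, [-go] and [-ko].
The DIM suffix, which begins with [g], is invariant after every stem; so [g] is not altered by any rule here.
The NMLZ suffix is therefore /-ko/ underlyingly, with post-nasal voicing: voiceless stops become voiced after a nasal.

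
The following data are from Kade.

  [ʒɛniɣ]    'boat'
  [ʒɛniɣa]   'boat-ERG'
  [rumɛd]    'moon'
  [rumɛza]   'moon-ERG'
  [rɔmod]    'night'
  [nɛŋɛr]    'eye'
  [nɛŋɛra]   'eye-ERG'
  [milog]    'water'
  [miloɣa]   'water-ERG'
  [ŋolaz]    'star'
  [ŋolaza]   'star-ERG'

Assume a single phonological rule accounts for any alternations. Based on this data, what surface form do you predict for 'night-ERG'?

'moon' shows [d] ~ [z] at the end of the stem ([rumɛd] vs [rumɛza]).
Compare 'star', with invariant [z] in [ŋolaz] and [ŋolaza]: an analysis with underlying /z/ and a rule producing [d] in isolation would wrongly predict alternation here too.
The underlying segment must be /d/; voiced stops become fricatives between vowels, yielding [z] there.
The one attested form of 'night', [rɔmod], shows underlying /rɔmod/. Applying the same rule between vowels gives [rɔmoza].

[rɔmoza]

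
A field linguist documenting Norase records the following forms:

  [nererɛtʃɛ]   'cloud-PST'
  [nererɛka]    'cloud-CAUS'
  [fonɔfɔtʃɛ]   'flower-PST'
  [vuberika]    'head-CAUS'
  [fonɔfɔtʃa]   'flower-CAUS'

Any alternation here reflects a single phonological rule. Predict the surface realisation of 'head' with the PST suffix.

[vuberitʃɛ]

The root 'cloud' surfaces as [nererɛka] and [nererɛtʃɛ], with a stem-final [k] ~ [tʃ] alternation.
The stem 'flower' ([fonɔfɔtʃa], [fonɔfɔtʃɛ]) shows [tʃ] unchanged in both environments, so [tʃ] cannot be basic with [k] derived before the CAUS suffix.
So /k/ is underlying, and a rule of palatalization before a front vowel — /k/ becomes palato-alveolar [tʃ] before a front vowel — gives [tʃ].
The one attested form of 'head', [vuberika], shows underlying /vuberik/. Applying the same rule before a front vowel gives [vuberitʃɛ].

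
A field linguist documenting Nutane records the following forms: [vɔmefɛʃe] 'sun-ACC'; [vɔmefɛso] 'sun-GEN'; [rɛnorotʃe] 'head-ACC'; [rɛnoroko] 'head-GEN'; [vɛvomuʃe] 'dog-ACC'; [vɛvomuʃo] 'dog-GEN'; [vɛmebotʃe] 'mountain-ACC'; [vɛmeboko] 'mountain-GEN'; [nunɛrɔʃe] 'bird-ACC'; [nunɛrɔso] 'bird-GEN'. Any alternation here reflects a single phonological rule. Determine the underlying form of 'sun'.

/vɔmefɛs/

In [vɔmefɛʃe] and [vɔmefɛso] the final segment of 'sun' alternates: [ʃ] ~ [s].
But 'dog' keeps [ʃ] in both environments ([vɛvomuʃe], [vɛvomuʃo]), so there is no rule changing /ʃ/ to [s] before the GEN suffix.
The alternation reflects palatalization before a front vowel: /k/ and /s/ become palato-alveolar [tʃ] and [ʃ] before a front vowel. /s/ is underlying.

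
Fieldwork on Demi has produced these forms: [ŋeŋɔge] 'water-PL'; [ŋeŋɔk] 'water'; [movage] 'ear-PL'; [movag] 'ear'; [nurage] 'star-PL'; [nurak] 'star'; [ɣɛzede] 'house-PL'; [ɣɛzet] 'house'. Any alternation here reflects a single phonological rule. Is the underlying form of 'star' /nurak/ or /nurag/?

In [nurage] and [nurak] the final segment of 'star' alternates: [g] ~ [k].
The stem 'ear' ([movage], [movag]) shows [g] unchanged in both environments, so [g] cannot be basic with [k] derived in isolation.
So /k/ is underlying, and a rule of intervocalic voicing — voiceless stops become voiced between vowels — gives [g].

/nurak/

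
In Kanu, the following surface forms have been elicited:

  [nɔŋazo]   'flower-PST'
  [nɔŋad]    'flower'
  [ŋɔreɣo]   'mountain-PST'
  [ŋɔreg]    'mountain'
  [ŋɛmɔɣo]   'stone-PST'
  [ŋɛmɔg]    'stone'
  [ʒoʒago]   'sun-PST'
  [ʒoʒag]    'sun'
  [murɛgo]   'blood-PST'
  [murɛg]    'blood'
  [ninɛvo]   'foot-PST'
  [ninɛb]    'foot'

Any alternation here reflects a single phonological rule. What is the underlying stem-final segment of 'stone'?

In [ŋɛmɔɣo] and [ŋɛmɔg] the final segment of 'stone' alternates: [ɣ] ~ [g].
The stem 'blood' ([murɛgo], [murɛg]) shows [g] unchanged in both environments, so [g] cannot be basic with [ɣ] derived before the PST suffix.
So /ɣ/ is underlying, and a rule of word-final hardening — voiced fricatives become stops word-finally — gives [g].

/ɣ/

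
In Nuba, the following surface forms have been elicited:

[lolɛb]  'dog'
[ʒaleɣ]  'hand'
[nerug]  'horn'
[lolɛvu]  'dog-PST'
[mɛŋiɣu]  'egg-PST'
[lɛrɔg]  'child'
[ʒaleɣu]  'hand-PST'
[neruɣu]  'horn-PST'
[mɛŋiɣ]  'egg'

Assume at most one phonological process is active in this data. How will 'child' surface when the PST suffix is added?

In [neruɣu] and [nerug] the final segment of 'horn' alternates: [ɣ] ~ [g].
If /ɣ/ were underlying and a rule turned it into [g] in isolation, 'hand' would also alternate; but it has [ɣ] in both [ʒaleɣu] and [ʒaleɣ].
So /g/ is underlying, and a rule of intervocalic spirantization — voiced stops become fricatives between vowels — gives [ɣ].
From [lɛrɔg] the stem 'child' is /lɛrɔg/; between vowels this yields [lɛrɔɣu].

[lɛrɔɣu]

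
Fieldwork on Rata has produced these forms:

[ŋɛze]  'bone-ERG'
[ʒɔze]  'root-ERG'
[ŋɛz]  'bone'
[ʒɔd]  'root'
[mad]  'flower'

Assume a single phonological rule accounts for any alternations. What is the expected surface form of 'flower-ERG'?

'root' shows [d] ~ [z] at the end of the stem ([ʒɔd] vs [ʒɔze]).
The stem 'bone' ([ŋɛz], [ŋɛze]) shows [z] unchanged in both environments, so [z] cannot be basic with [d] derived in isolation.
Therefore /d/ is basic and [z] is derived by intervocalic spirantization (voiced stops become fricatives between vowels).
From [mad] the stem 'flower' is /mad/; between vowels this yields [maze].

[maze]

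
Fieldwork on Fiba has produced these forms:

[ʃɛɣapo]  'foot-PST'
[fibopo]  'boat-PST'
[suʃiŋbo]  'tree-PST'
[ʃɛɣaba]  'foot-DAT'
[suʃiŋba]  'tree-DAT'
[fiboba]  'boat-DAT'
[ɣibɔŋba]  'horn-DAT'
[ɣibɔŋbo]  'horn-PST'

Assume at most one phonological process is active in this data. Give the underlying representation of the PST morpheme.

/-po/

The PST morpheme has two allomorphs, [-bo] and [-po].
By contrast the DAT suffix keeps its initial [b] throughout — that segment must be underlying.
So the underlying form is /-po/, and voiceless stops become voiced after a nasal.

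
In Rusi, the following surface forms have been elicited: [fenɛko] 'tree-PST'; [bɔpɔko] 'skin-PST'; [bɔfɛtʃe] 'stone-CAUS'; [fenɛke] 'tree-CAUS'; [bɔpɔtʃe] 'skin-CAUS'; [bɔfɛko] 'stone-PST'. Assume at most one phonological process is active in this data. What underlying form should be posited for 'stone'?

The root 'stone' surfaces as [bɔfɛtʃe] and [bɔfɛko], with a stem-final [tʃ] ~ [k] alternation.
Compare 'tree', with invariant [k] in [fenɛke] and [fenɛko]: an analysis with underlying /k/ and a rule producing [tʃ] before the CAUS suffix would wrongly predict alternation here too.
The underlying segment must be /tʃ/; palato-alveolar /tʃ/ becomes [k] when no front vowel follows, yielding [k] there.
So 'stone' = /bɔfɛtʃ/.

/bɔfɛtʃ/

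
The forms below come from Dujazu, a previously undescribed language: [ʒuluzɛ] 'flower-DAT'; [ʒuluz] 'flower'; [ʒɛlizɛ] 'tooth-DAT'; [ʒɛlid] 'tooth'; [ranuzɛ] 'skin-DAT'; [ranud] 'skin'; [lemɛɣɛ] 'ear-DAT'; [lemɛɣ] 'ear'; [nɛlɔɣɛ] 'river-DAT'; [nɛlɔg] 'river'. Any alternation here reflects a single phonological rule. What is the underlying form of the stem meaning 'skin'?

The stem for 'skin' ends in [z] in [ranuzɛ] but [d] in [ranud].
But 'flower' keeps [z] in both environments ([ʒuluzɛ], [ʒuluz]), so there is no rule changing /z/ to [d] in isolation.
So /d/ is underlying, and a rule of intervocalic spirantization — voiced stops become fricatives between vowels — gives [z].
So 'skin' = /ranud/.

/ranud/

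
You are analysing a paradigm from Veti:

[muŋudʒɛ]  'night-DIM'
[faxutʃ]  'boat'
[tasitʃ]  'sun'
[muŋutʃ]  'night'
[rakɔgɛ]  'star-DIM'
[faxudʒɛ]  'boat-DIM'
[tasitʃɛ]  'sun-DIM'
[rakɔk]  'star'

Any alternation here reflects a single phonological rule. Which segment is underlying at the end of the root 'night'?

/dʒ/

In [muŋutʃ] and [muŋudʒɛ] the final segment of 'night' alternates: [tʃ] ~ [dʒ].
The stem 'sun' ([tasitʃ], [tasitʃɛ]) shows [tʃ] unchanged in both environments, so [tʃ] cannot be basic with [dʒ] derived before the DIM suffix.
Therefore /dʒ/ is basic and [tʃ] is derived by word-final obstruent devoicing (voiced obstruents become voiceless word-finally).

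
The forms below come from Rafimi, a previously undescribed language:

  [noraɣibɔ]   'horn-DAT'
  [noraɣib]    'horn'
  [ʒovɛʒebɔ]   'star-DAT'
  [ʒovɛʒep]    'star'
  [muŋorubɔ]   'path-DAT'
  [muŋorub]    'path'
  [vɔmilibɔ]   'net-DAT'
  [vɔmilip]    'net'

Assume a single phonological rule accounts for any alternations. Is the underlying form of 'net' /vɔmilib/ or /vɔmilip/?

/vɔmilip/

The stem for 'net' ends in [b] in [vɔmilibɔ] but [p] in [vɔmilip].
The stem 'horn' ([noraɣibɔ], [noraɣib]) shows [b] unchanged in both environments, so [b] cannot be basic with [p] derived in isolation.
The underlying segment must be /p/; voiceless stops become voiced between vowels, yielding [b] there.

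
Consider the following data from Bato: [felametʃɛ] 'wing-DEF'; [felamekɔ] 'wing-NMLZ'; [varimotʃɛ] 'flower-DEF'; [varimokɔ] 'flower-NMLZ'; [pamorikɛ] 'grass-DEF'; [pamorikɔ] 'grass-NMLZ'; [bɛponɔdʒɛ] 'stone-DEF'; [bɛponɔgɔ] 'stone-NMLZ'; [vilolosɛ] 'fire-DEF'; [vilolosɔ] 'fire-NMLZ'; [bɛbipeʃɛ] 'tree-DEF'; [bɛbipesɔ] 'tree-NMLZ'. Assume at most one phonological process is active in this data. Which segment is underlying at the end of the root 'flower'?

The stem for 'flower' ends in [tʃ] in [varimotʃɛ] but [k] in [varimokɔ].
The stem 'grass' ([pamorikɛ], [pamorikɔ]) shows [k] unchanged in both environments, so [k] cannot be basic with [tʃ] derived before the DEF suffix.
So /tʃ/ is underlying, and a rule of depalatalization — palato-alveolar /tʃ/, /dʒ/ and /ʃ/ become [k], [g] and [s] when no front vowel follows — gives [k].

/tʃ/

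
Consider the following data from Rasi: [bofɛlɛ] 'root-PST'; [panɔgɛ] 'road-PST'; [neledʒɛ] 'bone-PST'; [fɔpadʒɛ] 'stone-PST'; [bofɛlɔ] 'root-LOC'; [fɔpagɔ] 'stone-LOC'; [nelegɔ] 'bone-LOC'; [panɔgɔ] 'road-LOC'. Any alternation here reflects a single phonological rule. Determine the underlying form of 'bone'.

'bone' shows [dʒ] ~ [g] at the end of the stem ([neledʒɛ] vs [nelegɔ]).
If /g/ were underlying and a rule turned it into [dʒ] before the PST suffix, 'road' would also alternate; but it has [g] in both [panɔgɛ] and [panɔgɔ].
The alternation reflects depalatalization: palato-alveolar /dʒ/ becomes [g] when no front vowel follows. /dʒ/ is underlying.

/neledʒ/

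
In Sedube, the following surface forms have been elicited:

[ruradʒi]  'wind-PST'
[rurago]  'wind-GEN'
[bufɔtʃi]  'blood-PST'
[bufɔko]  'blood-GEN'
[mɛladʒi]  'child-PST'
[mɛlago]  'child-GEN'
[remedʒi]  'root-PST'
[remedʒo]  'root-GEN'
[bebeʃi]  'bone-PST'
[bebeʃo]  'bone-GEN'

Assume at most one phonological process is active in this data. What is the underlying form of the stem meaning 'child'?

/mɛlag/

In [mɛladʒi] and [mɛlago] the final segment of 'child' alternates: [dʒ] ~ [g].
But 'root' keeps [dʒ] in both environments ([remedʒi], [remedʒo]), so there is no rule changing /dʒ/ to [g] before the GEN suffix.
The alternation reflects palatalization before a front vowel: /k/ and /g/ become palato-alveolar [tʃ] and [dʒ] before a front vowel. /g/ is underlying.
So 'child' = /mɛlag/.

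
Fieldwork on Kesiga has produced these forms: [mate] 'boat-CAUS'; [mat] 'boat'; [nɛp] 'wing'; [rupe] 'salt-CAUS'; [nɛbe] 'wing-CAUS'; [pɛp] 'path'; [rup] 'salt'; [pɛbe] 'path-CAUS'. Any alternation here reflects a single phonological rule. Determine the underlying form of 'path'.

'path' shows [p] ~ [b] at the end of the stem ([pɛp] vs [pɛbe]).
But 'salt' keeps [p] in both environments ([rup], [rupe]), so there is no rule changing /p/ to [b] before the CAUS suffix.
So /b/ is underlying, and a rule of word-final obstruent devoicing — voiced obstruents become voiceless word-finally — gives [p].
The underlying form of 'path' is therefore /pɛb/.

/pɛb/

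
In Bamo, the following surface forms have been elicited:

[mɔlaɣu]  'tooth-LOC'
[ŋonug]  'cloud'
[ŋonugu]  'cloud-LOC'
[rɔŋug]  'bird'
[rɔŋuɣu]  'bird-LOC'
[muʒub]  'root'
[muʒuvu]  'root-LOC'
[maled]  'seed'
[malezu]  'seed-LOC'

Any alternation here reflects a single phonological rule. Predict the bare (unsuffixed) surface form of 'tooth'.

The stem for 'bird' ends in [g] in [rɔŋug] but [ɣ] in [rɔŋuɣu].
But 'cloud' keeps [g] in both environments ([ŋonug], [ŋonugu]), so there is no rule changing /g/ to [ɣ] before the LOC suffix.
Therefore /ɣ/ is basic and [g] is derived by word-final hardening (voiced fricatives become stops word-finally).
From [mɔlaɣu] the stem 'tooth' is /mɔlaɣ/; word-finally this yields [mɔlag].

[mɔlag]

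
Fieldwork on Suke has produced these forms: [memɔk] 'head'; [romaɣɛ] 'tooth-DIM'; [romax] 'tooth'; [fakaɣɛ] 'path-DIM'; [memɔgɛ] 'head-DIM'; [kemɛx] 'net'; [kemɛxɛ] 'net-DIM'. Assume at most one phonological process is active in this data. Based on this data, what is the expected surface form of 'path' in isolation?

[fakax]

In [romax] and [romaɣɛ] the final segment of 'tooth' alternates: [x] ~ [ɣ].
Compare 'net', with invariant [x] in [kemɛx] and [kemɛxɛ]: an analysis with underlying /x/ and a rule producing [ɣ] before the DIM suffix would wrongly predict alternation here too.
The alternation reflects word-final obstruent devoicing: voiced obstruents become voiceless word-finally. /ɣ/ is underlying.
The one attested form of 'path', [fakaɣɛ], shows underlying /fakaɣ/. Applying the same rule word-finally gives [fakax].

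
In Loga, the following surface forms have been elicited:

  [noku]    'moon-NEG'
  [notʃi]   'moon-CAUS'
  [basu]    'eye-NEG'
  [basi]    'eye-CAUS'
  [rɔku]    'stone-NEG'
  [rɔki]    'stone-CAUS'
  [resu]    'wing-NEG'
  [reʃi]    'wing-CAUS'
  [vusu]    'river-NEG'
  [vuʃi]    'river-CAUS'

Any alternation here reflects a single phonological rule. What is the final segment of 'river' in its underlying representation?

/ʃ/

The root 'river' surfaces as [vusu] and [vuʃi], with a stem-final [s] ~ [ʃ] alternation.
If /s/ were underlying and a rule turned it into [ʃ] before the CAUS suffix, 'eye' would also alternate; but it has [s] in both [basu] and [basi].
The alternation reflects depalatalization: palato-alveolar /tʃ/ and /ʃ/ become [k] and [s] when no front vowel follows. /ʃ/ is underlying.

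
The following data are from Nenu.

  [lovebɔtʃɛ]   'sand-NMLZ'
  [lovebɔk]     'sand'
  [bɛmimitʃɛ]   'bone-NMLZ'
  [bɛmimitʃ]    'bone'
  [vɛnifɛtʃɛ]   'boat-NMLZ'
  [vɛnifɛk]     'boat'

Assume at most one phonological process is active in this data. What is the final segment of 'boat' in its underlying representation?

'boat' shows [tʃ] ~ [k] at the end of the stem ([vɛnifɛtʃɛ] vs [vɛnifɛk]).
But 'bone' keeps [tʃ] in both environments ([bɛmimitʃɛ], [bɛmimitʃ]), so there is no rule changing /tʃ/ to [k] in isolation.
The underlying segment must be /k/; /k/ becomes palato-alveolar [tʃ] before a front vowel, yielding [tʃ] there.

/k/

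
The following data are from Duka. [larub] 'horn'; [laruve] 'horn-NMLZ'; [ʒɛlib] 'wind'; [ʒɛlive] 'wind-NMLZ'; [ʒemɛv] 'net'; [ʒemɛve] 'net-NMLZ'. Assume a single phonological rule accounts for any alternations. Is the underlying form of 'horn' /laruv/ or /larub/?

'horn' shows [b] ~ [v] at the end of the stem ([larub] vs [laruve]).
Compare 'net', with invariant [v] in [ʒemɛv] and [ʒemɛve]: an analysis with underlying /v/ and a rule producing [b] in isolation would wrongly predict alternation here too.
The underlying segment must be /b/; voiced stops become fricatives between vowels, yielding [v] there.

/larub/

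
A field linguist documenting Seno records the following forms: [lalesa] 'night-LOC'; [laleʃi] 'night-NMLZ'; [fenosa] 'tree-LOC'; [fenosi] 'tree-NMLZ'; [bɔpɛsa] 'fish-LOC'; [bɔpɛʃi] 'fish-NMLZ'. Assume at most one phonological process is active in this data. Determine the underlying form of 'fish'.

The stem for 'fish' ends in [s] in [bɔpɛsa] but [ʃ] in [bɔpɛʃi].
The stem 'tree' ([fenosa], [fenosi]) shows [s] unchanged in both environments, so [s] cannot be basic with [ʃ] derived before the NMLZ suffix.
So /ʃ/ is underlying, and a rule of depalatalization — palato-alveolar /ʃ/ becomes [s] when no front vowel follows — gives [s].
Hence 'fish' is /bɔpɛʃ/ underlyingly.

/bɔpɛʃ/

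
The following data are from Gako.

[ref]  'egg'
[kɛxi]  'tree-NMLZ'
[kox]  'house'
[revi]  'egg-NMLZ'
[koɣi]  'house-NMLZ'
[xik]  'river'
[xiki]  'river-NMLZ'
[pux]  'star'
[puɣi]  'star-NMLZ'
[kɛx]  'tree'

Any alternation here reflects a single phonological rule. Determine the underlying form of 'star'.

/puɣ/

The root 'star' surfaces as [pux] and [puɣi], with a stem-final [x] ~ [ɣ] alternation.
But 'tree' keeps [x] in both environments ([kɛx], [kɛxi]), so there is no rule changing /x/ to [ɣ] before the NMLZ suffix.
So /ɣ/ is underlying, and a rule of word-final obstruent devoicing — voiced obstruents become voiceless word-finally — gives [x].
So 'star' = /puɣ/.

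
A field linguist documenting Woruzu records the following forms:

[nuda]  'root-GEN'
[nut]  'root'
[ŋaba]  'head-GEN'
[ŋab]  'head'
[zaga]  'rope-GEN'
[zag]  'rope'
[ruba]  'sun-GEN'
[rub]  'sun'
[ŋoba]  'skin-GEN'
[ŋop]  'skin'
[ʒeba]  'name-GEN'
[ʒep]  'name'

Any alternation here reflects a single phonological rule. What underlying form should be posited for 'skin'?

'skin' shows [b] ~ [p] at the end of the stem ([ŋoba] vs [ŋop]).
Compare 'sun', with invariant [b] in [ruba] and [rub]: an analysis with underlying /b/ and a rule producing [p] in isolation would wrongly predict alternation here too.
The underlying segment must be /p/; voiceless stops become voiced between vowels, yielding [b] there.
The underlying form of 'skin' is therefore /ŋop/.

/ŋop/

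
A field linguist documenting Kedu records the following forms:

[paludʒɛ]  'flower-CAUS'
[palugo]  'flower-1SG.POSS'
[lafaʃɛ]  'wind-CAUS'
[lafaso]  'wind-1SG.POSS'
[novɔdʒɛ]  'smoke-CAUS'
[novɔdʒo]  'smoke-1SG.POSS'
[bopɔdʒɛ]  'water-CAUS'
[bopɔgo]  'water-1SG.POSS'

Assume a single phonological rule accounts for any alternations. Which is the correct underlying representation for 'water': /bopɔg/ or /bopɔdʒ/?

/bopɔg/

In [bopɔdʒɛ] and [bopɔgo] the final segment of 'water' alternates: [dʒ] ~ [g].
Compare 'smoke', with invariant [dʒ] in [novɔdʒɛ] and [novɔdʒo]: an analysis with underlying /dʒ/ and a rule producing [g] before the 1SG.POSS suffix would wrongly predict alternation here too.
The alternation reflects palatalization before a front vowel: /g/ and /s/ become palato-alveolar [dʒ] and [ʃ] before a front vowel. /g/ is underlying.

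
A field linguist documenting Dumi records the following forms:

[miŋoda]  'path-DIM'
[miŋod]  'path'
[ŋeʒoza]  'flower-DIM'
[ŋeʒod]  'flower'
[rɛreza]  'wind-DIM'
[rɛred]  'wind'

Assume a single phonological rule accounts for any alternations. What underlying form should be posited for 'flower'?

The root 'flower' surfaces as [ŋeʒoza] and [ŋeʒod], with a stem-final [z] ~ [d] alternation.
Compare 'path', with invariant [d] in [miŋoda] and [miŋod]: an analysis with underlying /d/ and a rule producing [z] before the DIM suffix would wrongly predict alternation here too.
The alternation reflects word-final hardening: voiced fricatives become stops word-finally. /z/ is underlying.
Hence 'flower' is /ŋeʒoz/ underlyingly.

/ŋeʒoz/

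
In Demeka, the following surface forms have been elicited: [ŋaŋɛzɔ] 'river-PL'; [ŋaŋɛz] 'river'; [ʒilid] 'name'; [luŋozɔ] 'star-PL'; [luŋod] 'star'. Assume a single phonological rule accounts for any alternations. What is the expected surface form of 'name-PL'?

The stem for 'star' ends in [z] in [luŋozɔ] but [d] in [luŋod].
If /z/ were underlying and a rule turned it into [d] in isolation, 'river' would also alternate; but it has [z] in both [ŋaŋɛzɔ] and [ŋaŋɛz].
So /d/ is underlying, and a rule of intervocalic spirantization — voiced stops become fricatives between vowels — gives [z].
From [ʒilid] the stem 'name' is /ʒilid/; between vowels this yields [ʒilizɔ].

[ʒilizɔ]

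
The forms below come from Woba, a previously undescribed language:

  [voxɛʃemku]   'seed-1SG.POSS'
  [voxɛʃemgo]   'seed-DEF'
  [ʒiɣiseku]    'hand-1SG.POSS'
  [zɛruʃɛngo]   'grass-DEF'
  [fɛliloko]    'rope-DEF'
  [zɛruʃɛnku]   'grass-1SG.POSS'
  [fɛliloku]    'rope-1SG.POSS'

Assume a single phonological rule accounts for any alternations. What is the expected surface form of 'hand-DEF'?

[ʒiɣiseko]

The DEF suffix surfaces as [-go] and [-ko], depending on the final segment of the stem.
The 1SG.POSS suffix, which begins with [k], is invariant after every stem; so [k] is not altered by any rule here.
So the underlying form is /-go/, and voiced stops become voiceless after a vowel.
After 'hand', which ends in a vowel, the suffix surfaces as [-ko], giving [ʒiɣiseko].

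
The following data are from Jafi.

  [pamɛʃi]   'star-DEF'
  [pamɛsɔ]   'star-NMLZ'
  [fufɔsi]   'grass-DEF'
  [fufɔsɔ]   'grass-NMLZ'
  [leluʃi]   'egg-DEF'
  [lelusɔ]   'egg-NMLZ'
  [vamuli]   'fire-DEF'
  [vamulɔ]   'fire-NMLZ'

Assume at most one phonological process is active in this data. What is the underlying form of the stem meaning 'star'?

The stem for 'star' ends in [ʃ] in [pamɛʃi] but [s] in [pamɛsɔ].
The stem 'grass' ([fufɔsi], [fufɔsɔ]) shows [s] unchanged in both environments, so [s] cannot be basic with [ʃ] derived before the DEF suffix.
Therefore /ʃ/ is basic and [s] is derived by depalatalization (palato-alveolar /ʃ/ becomes [s] when no front vowel follows).

/pamɛʃ/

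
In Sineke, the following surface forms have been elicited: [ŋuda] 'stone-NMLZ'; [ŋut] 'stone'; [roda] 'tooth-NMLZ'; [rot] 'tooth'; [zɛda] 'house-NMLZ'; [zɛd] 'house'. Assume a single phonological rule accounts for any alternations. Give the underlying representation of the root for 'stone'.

/ŋut/

In [ŋuda] and [ŋut] the final segment of 'stone' alternates: [d] ~ [t].
Compare 'house', with invariant [d] in [zɛda] and [zɛd]: an analysis with underlying /d/ and a rule producing [t] in isolation would wrongly predict alternation here too.
Therefore /t/ is basic and [d] is derived by intervocalic voicing (voiceless stops become voiced between vowels).
So 'stone' = /ŋut/.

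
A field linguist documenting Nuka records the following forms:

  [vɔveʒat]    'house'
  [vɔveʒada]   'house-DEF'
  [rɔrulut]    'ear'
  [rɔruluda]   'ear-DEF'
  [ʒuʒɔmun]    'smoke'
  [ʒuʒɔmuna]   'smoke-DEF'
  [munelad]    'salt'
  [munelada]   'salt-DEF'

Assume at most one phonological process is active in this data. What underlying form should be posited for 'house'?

The root 'house' surfaces as [vɔveʒat] and [vɔveʒada], with a stem-final [t] ~ [d] alternation.
If /d/ were underlying and a rule turned it into [t] in isolation, 'salt' would also alternate; but it has [d] in both [munelad] and [munelada].
So /t/ is underlying, and a rule of intervocalic voicing — voiceless stops become voiced between vowels — gives [d].

/vɔveʒat/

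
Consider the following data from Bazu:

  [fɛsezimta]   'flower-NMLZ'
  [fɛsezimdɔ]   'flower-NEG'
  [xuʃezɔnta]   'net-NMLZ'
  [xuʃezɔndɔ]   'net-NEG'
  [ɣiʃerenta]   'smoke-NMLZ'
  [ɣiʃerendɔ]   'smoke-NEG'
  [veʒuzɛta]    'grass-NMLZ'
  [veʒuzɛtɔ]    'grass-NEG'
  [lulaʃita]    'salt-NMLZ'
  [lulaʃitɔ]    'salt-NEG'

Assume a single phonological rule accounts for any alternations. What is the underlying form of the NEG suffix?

The NEG morpheme has two allomorphs, [-dɔ] and [-tɔ].
The NMLZ suffix, which begins with [t], is invariant after every stem; so [t] is not altered by any rule here.
The NEG suffix is therefore /-dɔ/ underlyingly, with post-vocalic devoicing: voiced stops become voiceless after a vowel.

/-dɔ/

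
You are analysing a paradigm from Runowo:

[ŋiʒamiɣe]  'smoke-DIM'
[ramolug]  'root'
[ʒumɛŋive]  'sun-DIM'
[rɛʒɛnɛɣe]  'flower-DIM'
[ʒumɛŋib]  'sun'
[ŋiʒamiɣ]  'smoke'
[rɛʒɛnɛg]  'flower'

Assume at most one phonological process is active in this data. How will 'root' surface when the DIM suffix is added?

[ramoluɣe]

The root 'flower' surfaces as [rɛʒɛnɛg] and [rɛʒɛnɛɣe], with a stem-final [g] ~ [ɣ] alternation.
The stem 'smoke' ([ŋiʒamiɣ], [ŋiʒamiɣe]) shows [ɣ] unchanged in both environments, so [ɣ] cannot be basic with [g] derived in isolation.
Therefore /g/ is basic and [ɣ] is derived by intervocalic spirantization (voiced stops become fricatives between vowels).
The one attested form of 'root', [ramolug], shows underlying /ramolug/. Applying the same rule between vowels gives [ramoluɣe].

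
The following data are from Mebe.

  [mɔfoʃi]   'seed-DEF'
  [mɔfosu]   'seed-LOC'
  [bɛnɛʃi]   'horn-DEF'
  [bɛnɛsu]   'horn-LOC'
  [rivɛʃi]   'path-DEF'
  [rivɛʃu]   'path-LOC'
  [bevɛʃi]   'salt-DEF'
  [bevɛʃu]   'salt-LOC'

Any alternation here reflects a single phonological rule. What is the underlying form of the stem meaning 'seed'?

/mɔfos/

In [mɔfoʃi] and [mɔfosu] the final segment of 'seed' alternates: [ʃ] ~ [s].
Compare 'salt', with invariant [ʃ] in [bevɛʃi] and [bevɛʃu]: an analysis with underlying /ʃ/ and a rule producing [s] before the LOC suffix would wrongly predict alternation here too.
So /s/ is underlying, and a rule of palatalization before a front vowel — /s/ becomes palato-alveolar [ʃ] before a front vowel — gives [ʃ].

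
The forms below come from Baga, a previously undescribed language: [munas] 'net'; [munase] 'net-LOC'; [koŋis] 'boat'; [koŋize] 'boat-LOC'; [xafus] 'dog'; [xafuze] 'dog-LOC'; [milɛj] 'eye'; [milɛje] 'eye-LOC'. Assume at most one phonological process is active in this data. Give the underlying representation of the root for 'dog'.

The stem for 'dog' ends in [s] in [xafus] but [z] in [xafuze].
If /s/ were underlying and a rule turned it into [z] before the LOC suffix, 'net' would also alternate; but it has [s] in both [munas] and [munase].
The underlying segment must be /z/; voiced obstruents become voiceless word-finally, yielding [s] there.

/xafuz/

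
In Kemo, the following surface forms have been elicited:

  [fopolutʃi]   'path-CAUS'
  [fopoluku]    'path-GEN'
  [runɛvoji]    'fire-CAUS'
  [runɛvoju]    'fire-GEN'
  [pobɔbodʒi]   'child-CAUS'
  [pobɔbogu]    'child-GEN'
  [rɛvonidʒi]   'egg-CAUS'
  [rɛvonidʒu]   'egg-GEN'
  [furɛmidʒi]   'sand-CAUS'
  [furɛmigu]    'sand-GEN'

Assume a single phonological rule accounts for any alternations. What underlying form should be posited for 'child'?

/pobɔbog/

The root 'child' surfaces as [pobɔbodʒi] and [pobɔbogu], with a stem-final [dʒ] ~ [g] alternation.
If /dʒ/ were underlying and a rule turned it into [g] before the GEN suffix, 'egg' would also alternate; but it has [dʒ] in both [rɛvonidʒi] and [rɛvonidʒu].
So /g/ is underlying, and a rule of palatalization before a front vowel — /k/ and /g/ become palato-alveolar [tʃ] and [dʒ] before a front vowel — gives [dʒ].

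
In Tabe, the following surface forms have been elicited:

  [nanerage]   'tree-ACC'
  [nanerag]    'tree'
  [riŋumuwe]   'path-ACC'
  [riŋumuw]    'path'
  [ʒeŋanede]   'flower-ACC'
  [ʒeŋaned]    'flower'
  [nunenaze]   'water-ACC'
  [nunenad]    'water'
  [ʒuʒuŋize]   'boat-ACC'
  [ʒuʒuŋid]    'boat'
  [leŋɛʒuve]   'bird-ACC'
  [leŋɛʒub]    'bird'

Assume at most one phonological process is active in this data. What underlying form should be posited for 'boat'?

/ʒuʒuŋiz/

The root 'boat' surfaces as [ʒuʒuŋize] and [ʒuʒuŋid], with a stem-final [z] ~ [d] alternation.
Compare 'flower', with invariant [d] in [ʒeŋanede] and [ʒeŋaned]: an analysis with underlying /d/ and a rule producing [z] before the ACC suffix would wrongly predict alternation here too.
So /z/ is underlying, and a rule of word-final hardening — voiced fricatives become stops word-finally — gives [d].
The underlying form of 'boat' is therefore /ʒuʒuŋiz/.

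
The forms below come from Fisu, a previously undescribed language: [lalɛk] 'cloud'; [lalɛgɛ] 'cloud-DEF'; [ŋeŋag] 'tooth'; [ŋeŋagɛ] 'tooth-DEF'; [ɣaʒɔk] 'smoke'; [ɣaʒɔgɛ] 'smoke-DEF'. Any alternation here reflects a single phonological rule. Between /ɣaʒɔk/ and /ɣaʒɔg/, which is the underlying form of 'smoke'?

In [ɣaʒɔk] and [ɣaʒɔgɛ] the final segment of 'smoke' alternates: [k] ~ [g].
If /g/ were underlying and a rule turned it into [k] in isolation, 'tooth' would also alternate; but it has [g] in both [ŋeŋag] and [ŋeŋagɛ].
The underlying segment must be /k/; voiceless stops become voiced between vowels, yielding [g] there.

/ɣaʒɔk/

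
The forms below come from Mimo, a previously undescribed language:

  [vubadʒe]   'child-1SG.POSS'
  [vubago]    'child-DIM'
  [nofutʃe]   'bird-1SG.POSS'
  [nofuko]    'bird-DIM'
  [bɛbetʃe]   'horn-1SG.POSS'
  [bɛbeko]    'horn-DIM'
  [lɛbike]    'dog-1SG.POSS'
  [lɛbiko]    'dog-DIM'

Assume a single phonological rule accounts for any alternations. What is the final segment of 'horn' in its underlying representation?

The root 'horn' surfaces as [bɛbetʃe] and [bɛbeko], with a stem-final [tʃ] ~ [k] alternation.
Compare 'dog', with invariant [k] in [lɛbike] and [lɛbiko]: an analysis with underlying /k/ and a rule producing [tʃ] before the 1SG.POSS suffix would wrongly predict alternation here too.
Therefore /tʃ/ is basic and [k] is derived by depalatalization (palato-alveolar /tʃ/ and /dʒ/ become [k] and [g] when no front vowel follows).

/tʃ/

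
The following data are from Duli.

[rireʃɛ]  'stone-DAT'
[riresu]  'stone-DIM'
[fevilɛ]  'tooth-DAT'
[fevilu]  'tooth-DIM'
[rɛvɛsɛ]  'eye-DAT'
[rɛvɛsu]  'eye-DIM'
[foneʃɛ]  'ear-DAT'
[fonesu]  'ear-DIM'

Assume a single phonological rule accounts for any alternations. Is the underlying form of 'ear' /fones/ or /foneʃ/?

The stem for 'ear' ends in [ʃ] in [foneʃɛ] but [s] in [fonesu].
But 'eye' keeps [s] in both environments ([rɛvɛsɛ], [rɛvɛsu]), so there is no rule changing /s/ to [ʃ] before the DAT suffix.
The underlying segment must be /ʃ/; palato-alveolar /ʃ/ becomes [s] when no front vowel follows, yielding [s] there.

/foneʃ/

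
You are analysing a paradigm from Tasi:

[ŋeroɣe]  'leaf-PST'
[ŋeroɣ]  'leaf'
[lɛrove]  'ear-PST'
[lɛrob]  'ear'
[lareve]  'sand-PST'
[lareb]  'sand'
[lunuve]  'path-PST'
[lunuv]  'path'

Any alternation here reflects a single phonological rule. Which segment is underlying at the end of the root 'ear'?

'ear' shows [v] ~ [b] at the end of the stem ([lɛrove] vs [lɛrob]).
Compare 'path', with invariant [v] in [lunuve] and [lunuv]: an analysis with underlying /v/ and a rule producing [b] in isolation would wrongly predict alternation here too.
So /b/ is underlying, and a rule of intervocalic spirantization — voiced stops become fricatives between vowels — gives [v].

/b/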